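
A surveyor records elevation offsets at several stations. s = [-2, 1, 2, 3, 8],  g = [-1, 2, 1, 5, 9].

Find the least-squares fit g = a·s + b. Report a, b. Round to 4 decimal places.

a = 1.0263, b = 0.7368

Sums needed: Σs·s = 82, Σs = 12, Σ1 = 5.
Right-hand side: Σs·g = 93, Σg = 16.
Δ = 82·5 − 12² = 266.
a = (93·5 − 12·16)/266 = 39/38; b = (82·16 − 12·93)/266 = 14/19.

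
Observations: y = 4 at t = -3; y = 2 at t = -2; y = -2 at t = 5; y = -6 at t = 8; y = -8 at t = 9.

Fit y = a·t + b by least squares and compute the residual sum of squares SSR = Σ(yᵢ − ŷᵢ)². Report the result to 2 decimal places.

SSR = 3.81

Entries of MᵀM: Σt·t = 183, Σt = 17, Σ1 = 5.
Right-hand side: Σt·y = -146, Σy = -10.
So MᵀM·[a, b]ᵀ = Mᵀy: [[183, 17]; [17, 5]]·[a, b]ᵀ = [-146, -10]ᵀ.
Determinant 183·5 − 17² = 626.
a = ((-146)·5 − 17·(-10))/626 = -280/313; b = (183·(-10) − 17·(-146))/626 = 326/313.
Residuals: 86/313, -260/313, 448/313, 36/313, -310/313; SSR = 1192/313.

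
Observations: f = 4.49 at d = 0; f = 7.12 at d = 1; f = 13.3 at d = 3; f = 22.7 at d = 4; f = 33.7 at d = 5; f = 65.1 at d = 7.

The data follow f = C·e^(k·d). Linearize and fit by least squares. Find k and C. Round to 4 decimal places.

k = 0.3842, C = 4.6214

Linearized form: ln f = k·d + ln C. From the 6 transformed points,
Σd = 20.0000, Σ(d)² = 100.0000, Σln f = 16.8683, Σd·ln f = 69.0346.
Equations: 100.0000·k + 20.0000·ln C = 69.0346;  20.0000·k + 6·ln C = 16.8683.
Slope k = (n·Σd·ln f − Σd·Σln f)/(n·Σ(d)² − (Σd)²) = (6·69.0346 − 20.0000·16.8683)/200.0000 = 0.38421; ln C = (Σln f − k·Σd)/n = 1.53069, so C = exp(1.53069) = 4.62138.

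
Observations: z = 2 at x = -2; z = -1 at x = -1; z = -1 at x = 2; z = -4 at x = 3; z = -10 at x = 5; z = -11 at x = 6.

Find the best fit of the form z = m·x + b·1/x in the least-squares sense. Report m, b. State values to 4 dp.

m = -1.9589, b = 3.6254

MᵀM·[m, b]ᵀ = Mᵀz reads: 79·m + 6·b = -133;  6·m + (1511/900)·b = -17/3.
Eliminating b: (1511/900)·(row 1) − 6·(row 2) gives (86969/900)·m = (1511/900)·(-133) − 6·(-17/3) = -170363/900, so m = -170363/86969.
Then b = ((-17/3) − 6·(-170363/86969))/(1511/900) = 315300/86969.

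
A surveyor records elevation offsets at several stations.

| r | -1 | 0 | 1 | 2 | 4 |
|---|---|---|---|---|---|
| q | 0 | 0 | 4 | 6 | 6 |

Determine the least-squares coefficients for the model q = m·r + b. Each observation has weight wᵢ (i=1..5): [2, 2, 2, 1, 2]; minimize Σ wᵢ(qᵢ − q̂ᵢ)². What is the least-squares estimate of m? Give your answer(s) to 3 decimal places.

Entries of MᵀWM: Σwᵢ·r·r = 40, Σwᵢ·r = 10, Σwᵢ·1 = 9.
Moment sums: Σwᵢ·r·q = 68, Σwᵢ·q = 26.
Eliminating b: 9·(row 1) − 10·(row 2) gives 260·m = 9·68 − 10·26 = 352, so m = 88/65.
Then b = (26 − 10·(88/65))/9 = 18/13.

m = 1.354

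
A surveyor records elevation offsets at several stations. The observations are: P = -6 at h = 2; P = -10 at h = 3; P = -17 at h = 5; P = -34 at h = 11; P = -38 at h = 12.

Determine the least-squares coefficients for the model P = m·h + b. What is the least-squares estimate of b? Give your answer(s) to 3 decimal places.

b = -0.549

Normal-equation sums: Σh·h = 303, Σh = 33, Σ1 = 5.
Right-hand side: Σh·P = -957, ΣP = -105.
Normal equations: [[303, 33]; [33, 5]]·[m, b]ᵀ = [-957, -105]ᵀ.
Determinant 303·5 − 33² = 426.
m = ((-957)·5 − 33·(-105))/426 = -220/71; b = (303·(-105) − 33·(-957))/426 = -39/71.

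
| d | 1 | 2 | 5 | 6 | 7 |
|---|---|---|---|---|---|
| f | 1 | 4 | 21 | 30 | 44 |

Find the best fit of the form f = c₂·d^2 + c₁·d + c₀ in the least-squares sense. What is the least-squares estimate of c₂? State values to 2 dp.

XᵀX·[c₂, c₁, c₀]ᵀ = Xᵀf reads: 4339·c₂ + 693·c₁ + 115·c₀ = 3778;  693·c₂ + 115·c₁ + 21·c₀ = 602;  115·c₂ + 21·c₁ + 5·c₀ = 100.
(Σd^2·d^2 = 4339, Σd^2·d = 693, Σd^2 = 115, Σd·d = 115, Σd = 21, Σ1 = 5, Σd^2·f = 3778, Σd·f = 602, Σf = 100.)
Row-reducing yields c₂ = 869/812, c₁ = -185/116, c₀ = 423/203.

c₂ = 1.07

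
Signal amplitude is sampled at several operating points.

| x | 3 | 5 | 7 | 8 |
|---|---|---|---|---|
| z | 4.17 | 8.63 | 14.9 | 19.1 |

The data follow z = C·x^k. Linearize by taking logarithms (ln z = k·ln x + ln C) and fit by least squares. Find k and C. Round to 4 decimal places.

With ln zᵢ as the transformed response and ln xᵢ as the regressor:
Σln x = 6.7334, Σ(ln x)² = 11.9079, Σln z = 9.2342, Σln x·ln z = 16.4278.
Equations: 11.9079·k + 6.7334·ln C = 16.4278;  6.7334·k + 4·ln C = 9.2342.
Δ = 11.9079·4 − (6.7334)² = 2.2928; k = (16.4278·4 − 6.7334·9.2342)/2.2928 = 1.54108, ln C = (11.9079·9.2342 − 6.7334·16.4278)/2.2928 = -0.28562, so C = exp(-0.28562) = 0.75155.

k = 1.5411, C = 0.7515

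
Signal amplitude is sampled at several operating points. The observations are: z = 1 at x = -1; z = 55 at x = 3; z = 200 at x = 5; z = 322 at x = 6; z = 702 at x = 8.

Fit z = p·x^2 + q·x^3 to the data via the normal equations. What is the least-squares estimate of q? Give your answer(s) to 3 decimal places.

q = 0.995

The normal system AᵀA·[p, q]ᵀ = Aᵀz is [[6099, 43911]; [43911, 325155]]·[p, q]ᵀ = [62016, 455460]ᵀ.
det = 6099·325155 − 43911² = 54944424.
p = (62016·325155 − 43911·455460)/54944424 = 4586345/1526234; q = (6099·455460 − 43911·62016)/54944424 = 1518499/1526234.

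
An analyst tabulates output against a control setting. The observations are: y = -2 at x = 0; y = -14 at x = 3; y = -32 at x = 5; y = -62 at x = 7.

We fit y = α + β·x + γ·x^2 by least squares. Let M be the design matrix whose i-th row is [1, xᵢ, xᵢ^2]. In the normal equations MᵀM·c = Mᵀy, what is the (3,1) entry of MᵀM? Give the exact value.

83

Row 3 ↔ basis x^2, column 1 ↔ basis 1, so (MᵀM)_{3,1} = Σᵢ x^2 = (0)·(1) + (9)·(1) + (25)·(1) + (49)·(1) = 83.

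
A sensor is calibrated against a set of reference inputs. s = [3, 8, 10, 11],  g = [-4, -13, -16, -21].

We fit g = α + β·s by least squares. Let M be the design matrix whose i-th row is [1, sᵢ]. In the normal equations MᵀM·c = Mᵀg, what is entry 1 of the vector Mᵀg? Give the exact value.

Entry 1 ↔ basis 1, so (Mᵀg)_{1} = Σᵢ gᵢ = (1)·(-4) + (1)·(-13) + (1)·(-16) + (1)·(-21) = -54.

-54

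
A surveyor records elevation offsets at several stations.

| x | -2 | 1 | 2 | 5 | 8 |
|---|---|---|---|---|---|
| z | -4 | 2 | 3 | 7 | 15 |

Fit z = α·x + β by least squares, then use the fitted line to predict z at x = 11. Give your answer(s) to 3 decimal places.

ẑ = 19.466

Entries of AᵀA: Σx·x = 98, Σx = 14, Σ1 = 5.
Moment sums: Σx·z = 171, Σz = 23.
Eliminating β: 5·(row 1) − 14·(row 2) gives 294·α = 5·171 − 14·23 = 533, so α = 533/294.
Then β = (23 − 14·(533/294))/5 = -10/21.
At x = 11: ẑ = (533/294)·(11) + (-10/21)·(1) = 5723/294.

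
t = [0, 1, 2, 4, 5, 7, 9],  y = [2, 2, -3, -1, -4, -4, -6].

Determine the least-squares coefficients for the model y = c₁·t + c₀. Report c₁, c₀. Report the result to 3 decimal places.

Sums needed: Σt·t = 176, Σt = 28, Σ1 = 7.
For Aᵀy: Σt·y = -110, Σy = -14.
AᵀA·[c₁, c₀]ᵀ = Aᵀy becomes [[176, 28]; [28, 7]]·[c₁, c₀]ᵀ = [-110, -14]ᵀ.
Eliminating c₀: 7·(row 1) − 28·(row 2) gives 448·c₁ = 7·(-110) − 28·(-14) = -378, so c₁ = -27/32.
Then c₀ = ((-14) − 28·(-27/32))/7 = 11/8.

c₁ = -0.844, c₀ = 1.375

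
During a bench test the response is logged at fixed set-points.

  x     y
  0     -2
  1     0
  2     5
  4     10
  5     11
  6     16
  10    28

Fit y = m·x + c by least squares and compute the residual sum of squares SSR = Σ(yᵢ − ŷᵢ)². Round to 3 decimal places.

SSR = 5.414

Entries of MᵀM: Σx·x = 182, Σx = 28, Σ1 = 7.
Right-hand side: Σx·y = 481, Σy = 68.
Δ = 182·7 − 28² = 490.
m = (481·7 − 28·68)/490 = 209/70; c = (182·68 − 28·481)/490 = -78/35.
Residuals: 8/35, -53/70, 44/35, 2/7, -17/10, 11/35, 13/35; SSR = 379/70.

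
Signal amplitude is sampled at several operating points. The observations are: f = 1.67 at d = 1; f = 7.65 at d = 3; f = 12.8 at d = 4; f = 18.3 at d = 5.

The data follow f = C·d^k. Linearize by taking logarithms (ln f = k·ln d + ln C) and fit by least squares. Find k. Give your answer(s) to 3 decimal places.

k = 1.476

Taking logs, ln f = k·ln d + ln C, so regress ln f on ln d.
Σln d = 4.0943, Σ(ln d)² = 5.7191, Σln f = 8.0039, Σln d·ln f = 10.4481.
Equations: 5.7191·k + 4.0943·ln C = 10.4481;  4.0943·k + 4·ln C = 8.0039.
Solving (det = 6.1125): k = 1.47595, ln C = 0.49021.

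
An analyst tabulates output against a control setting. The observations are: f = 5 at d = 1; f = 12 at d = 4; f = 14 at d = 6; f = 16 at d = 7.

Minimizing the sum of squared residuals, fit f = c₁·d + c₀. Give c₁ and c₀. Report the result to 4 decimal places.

c₁ = 1.7857, c₀ = 3.7143

Compute the Gram sums: Σd·d = 102, Σd = 18, Σ1 = 4.
Moment sums: Σd·f = 249, Σf = 47.
Δ = 102·4 − 18² = 84.
c₁ = (249·4 − 18·47)/84 = 25/14; c₀ = (102·47 − 18·249)/84 = 26/7.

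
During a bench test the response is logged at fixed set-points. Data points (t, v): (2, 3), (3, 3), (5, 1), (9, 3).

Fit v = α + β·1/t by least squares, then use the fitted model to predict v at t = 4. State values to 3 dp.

v̂ = 2.428

Compute the Gram sums: Σ1 = 4, Σ1/t = 103/90, Σ1/t·1/t = 3349/8100.
And Σv = 10, Σ1/t·v = 91/30.
So MᵀM·[α, β]ᵀ = Mᵀv: [[4, 103/90]; [103/90, 3349/8100]]·[α, β]ᵀ = [10, 91/30]ᵀ.
Determinant 4·(3349/8100) − (103/90)² = 929/2700.
α = (10·(3349/8100) − (103/90)·(91/30))/(929/2700) = 5371/2787; β = (4·(91/30) − (103/90)·10)/(929/2700) = 1860/929.
At t = 4: v̂ = (5371/2787)·(1) + (1860/929)·(1/4) = 6766/2787.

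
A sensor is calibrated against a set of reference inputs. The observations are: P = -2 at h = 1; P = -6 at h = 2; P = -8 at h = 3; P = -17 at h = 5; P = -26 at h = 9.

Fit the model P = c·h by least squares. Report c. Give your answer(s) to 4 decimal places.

With design matrix X, XᵀX = [[120]] and XᵀP = [-357]ᵀ.
Hence c = -357 / 120 ≈ -2.975.

c = -2.9750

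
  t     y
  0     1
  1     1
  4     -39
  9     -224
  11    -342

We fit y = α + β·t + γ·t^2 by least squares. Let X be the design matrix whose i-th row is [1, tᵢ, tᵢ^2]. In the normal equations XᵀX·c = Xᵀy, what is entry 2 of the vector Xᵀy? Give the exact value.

-5933

Entry 2 ↔ basis t, so (Xᵀy)_{2} = Σᵢ (t)·yᵢ = (0)·(1) + (1)·(1) + (4)·(-39) + (9)·(-224) + (11)·(-342) = -5933.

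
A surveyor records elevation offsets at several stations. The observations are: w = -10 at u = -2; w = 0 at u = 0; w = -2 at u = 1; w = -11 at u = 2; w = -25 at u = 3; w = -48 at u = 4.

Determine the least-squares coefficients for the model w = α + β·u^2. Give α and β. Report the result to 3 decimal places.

α = 1.096, β = -3.017

Normal-equation sums: Σ1 = 6, Σu^2 = 34, Σu^2·u^2 = 370.
And Σw = -96, Σu^2·w = -1079.
det = 6·370 − 34² = 1064.
α = ((-96)·370 − 34·(-1079))/1064 = 583/532; β = (6·(-1079) − 34·(-96))/1064 = -1605/532.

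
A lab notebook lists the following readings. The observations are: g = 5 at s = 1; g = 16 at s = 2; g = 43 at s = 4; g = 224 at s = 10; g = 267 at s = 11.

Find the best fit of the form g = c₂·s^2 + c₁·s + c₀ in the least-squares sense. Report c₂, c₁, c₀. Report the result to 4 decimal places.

Forming AᵀA = [[24914, 2404, 242]; [2404, 242, 28]; [242, 28, 5]] and Aᵀg = [55464, 5386, 555]ᵀ gives AᵀA·[c₂, c₁, c₀]ᵀ = Aᵀg.
Inverting the 3×3 Gram matrix, [c₂, c₁, c₀]ᵀ = [19885/10317, 545/181, 8789/10317]ᵀ.

c₂ = 1.9274, c₁ = 3.0110, c₀ = 0.8519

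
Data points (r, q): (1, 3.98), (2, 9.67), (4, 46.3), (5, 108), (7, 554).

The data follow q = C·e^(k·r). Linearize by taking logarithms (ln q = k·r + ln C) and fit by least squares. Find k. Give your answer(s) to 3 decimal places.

Let Y = ln q. Fitting Y = k·r + ln C by least squares:
XᵀX = [[95.0000, 19.0000]; [19.0000, 5]], rhs = [88.8907, 18.4847]ᵀ  (here Σr = 19.0000, Σ(r)² = 95.0000, Σln q = 18.4847, Σr·ln q = 88.8907).
Δ = 95.0000·5 − (19.0000)² = 114.0000; k = (88.8907·5 − 19.0000·18.4847)/114.0000 = 0.81792, ln C = (95.0000·18.4847 − 19.0000·88.8907)/114.0000 = 0.58884.

k = 0.818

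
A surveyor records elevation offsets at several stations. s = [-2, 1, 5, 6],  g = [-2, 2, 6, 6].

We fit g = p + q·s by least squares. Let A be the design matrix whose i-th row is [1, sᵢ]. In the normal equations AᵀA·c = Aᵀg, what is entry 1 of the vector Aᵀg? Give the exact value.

12

Entry 1 ↔ basis 1, so (Aᵀg)_{1} = Σᵢ gᵢ = (1)·(-2) + (1)·(2) + (1)·(6) + (1)·(6) = 12.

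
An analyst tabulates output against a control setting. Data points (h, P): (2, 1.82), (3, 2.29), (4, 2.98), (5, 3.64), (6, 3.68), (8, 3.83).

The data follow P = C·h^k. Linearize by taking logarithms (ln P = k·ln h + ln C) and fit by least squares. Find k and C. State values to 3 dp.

k = 0.587, C = 1.257

With ln Pᵢ as the transformed response and ln hᵢ as the regressor:
Over the data: Σln h = 8.6587, Σ(ln h)² = 13.7340, Σln P = 6.4571, Σln h·ln P = 10.0453.
Normal system: [[13.7340, 8.6587]; [8.6587, 6]]·[k, ln C]ᵀ = [10.0453, 6.4571]ᵀ.
Δ = 13.7340·6 − (8.6587)² = 7.4309; k = (10.0453·6 − 8.6587·6.4571)/7.4309 = 0.58704, ln C = (13.7340·6.4571 − 8.6587·10.0453)/7.4309 = 0.22901, so C = exp(0.22901) = 1.25735.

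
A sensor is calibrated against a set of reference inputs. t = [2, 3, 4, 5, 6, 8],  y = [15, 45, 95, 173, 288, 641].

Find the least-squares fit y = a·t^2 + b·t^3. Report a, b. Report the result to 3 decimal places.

a = 1.861, b = 1.020

With design matrix M, MᵀM = [[6370, 44968]; [44968, 329314]] and Mᵀy = [57702, 419440]ᵀ.
det = 6370·329314 − 44968² = 75609156.
a = (57702·329314 − 44968·419440)/75609156 = 35174627/18902289; b = (6370·419440 − 44968·57702)/75609156 = 2753188/2700327.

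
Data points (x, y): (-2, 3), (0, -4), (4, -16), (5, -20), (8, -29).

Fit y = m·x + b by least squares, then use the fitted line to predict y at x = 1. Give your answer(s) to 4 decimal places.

Sums needed: Σx·x = 109, Σx = 15, Σ1 = 5.
Right-hand side: Σx·y = -402, Σy = -66.
Determinant 109·5 − 15² = 320.
m = ((-402)·5 − 15·(-66))/320 = -51/16; b = (109·(-66) − 15·(-402))/320 = -291/80.
At x = 1: ŷ = (-51/16)·(1) + (-291/80)·(1) = -273/40.

ŷ = -6.8250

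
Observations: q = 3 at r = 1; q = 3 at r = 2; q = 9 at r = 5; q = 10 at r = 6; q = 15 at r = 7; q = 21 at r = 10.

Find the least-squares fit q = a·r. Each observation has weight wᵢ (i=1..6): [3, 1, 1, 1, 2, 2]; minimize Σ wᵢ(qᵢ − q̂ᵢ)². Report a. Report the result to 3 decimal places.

Compute the Gram sums: Σwᵢ·r·r = 366.
And Σwᵢ·r·q = 750.
a = 750/366 = 2.04918.

a = 2.049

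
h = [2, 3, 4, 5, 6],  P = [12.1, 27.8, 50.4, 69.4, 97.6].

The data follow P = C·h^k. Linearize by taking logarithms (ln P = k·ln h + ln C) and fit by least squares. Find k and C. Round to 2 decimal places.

k = 1.89, C = 3.38

Let Y = ln P. Fitting Y = k·ln h + ln C by least squares:
Σln h = 6.5793, Σ(ln h)² = 9.4099, Σln P = 18.5590, Σln h·ln P = 25.8470.
Equations: 9.4099·k + 6.5793·ln C = 25.8470;  6.5793·k + 5·ln C = 18.5590.
Δ = 9.4099·5 − (6.5793)² = 3.7630; k = (25.8470·5 − 6.5793·18.5590)/3.7630 = 1.89497, ln C = (9.4099·18.5590 − 6.5793·25.8470)/3.7630 = 1.21830, so C = exp(1.21830) = 3.38144.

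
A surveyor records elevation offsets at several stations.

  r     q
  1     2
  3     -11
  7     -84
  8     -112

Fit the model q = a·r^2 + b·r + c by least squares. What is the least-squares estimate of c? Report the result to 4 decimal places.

c = 2.6422

XᵀX·[a, b, c]ᵀ = Xᵀq reads: 6579·a + 883·b + 123·c = -11381;  883·a + 123·b + 19·c = -1515;  123·a + 19·b + 4·c = -205.
(Σr^2·r^2 = 6579, Σr^2·r = 883, Σr^2 = 123, Σr·r = 123, Σr = 19, Σ1 = 4, Σr^2·q = -11381, Σr·q = -1515, Σq = -205.)
Row-reducing yields a = -9163/4684, b = 6175/4684, c = 3094/1171.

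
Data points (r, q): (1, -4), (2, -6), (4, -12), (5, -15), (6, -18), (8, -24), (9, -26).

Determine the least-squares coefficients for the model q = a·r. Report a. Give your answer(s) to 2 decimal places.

a = -2.96

From the data, Σr·r = 227.
Right-hand side: Σr·q = -673.
MᵀM·[a]ᵀ = Mᵀq becomes [[227]]·[a]ᵀ = [-673]ᵀ.
Hence a = -673 / 227 ≈ -2.96476.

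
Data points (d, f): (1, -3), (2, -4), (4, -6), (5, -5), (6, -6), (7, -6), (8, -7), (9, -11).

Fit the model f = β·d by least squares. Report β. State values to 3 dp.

β = -1.062

The normal equations are: 276·β = -293.
(Σd·d = 276, Σd·f = -293.)
Hence β = -293 / 276 ≈ -1.06159.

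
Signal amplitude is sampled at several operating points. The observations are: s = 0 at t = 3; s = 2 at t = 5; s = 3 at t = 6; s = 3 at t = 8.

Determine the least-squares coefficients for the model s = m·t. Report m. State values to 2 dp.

m = 0.39

Entries of XᵀX: Σt·t = 134.
Moment sums: Σt·s = 52.
XᵀX·[m]ᵀ = Xᵀs becomes [[134]]·[m]ᵀ = [52]ᵀ.
m = 52/134 = 0.38806.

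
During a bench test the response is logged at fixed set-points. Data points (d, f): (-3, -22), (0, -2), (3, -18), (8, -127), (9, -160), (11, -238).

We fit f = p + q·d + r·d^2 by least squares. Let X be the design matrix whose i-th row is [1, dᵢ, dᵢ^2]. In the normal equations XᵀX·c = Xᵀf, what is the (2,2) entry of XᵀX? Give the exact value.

284

Row 2 ↔ basis d, column 2 ↔ basis d, so (XᵀX)_{2,2} = Σᵢ (d)·(d) = (-3)·(-3) + (0)·(0) + (3)·(3) + (8)·(8) + (9)·(9) + (11)·(11) = 284.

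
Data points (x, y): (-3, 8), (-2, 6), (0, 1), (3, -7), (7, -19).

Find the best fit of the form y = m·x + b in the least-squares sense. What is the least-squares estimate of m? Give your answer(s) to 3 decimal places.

Entries of AᵀA: Σx·x = 71, Σx = 5, Σ1 = 5.
For Aᵀy: Σx·y = -190, Σy = -11.
Eliminating b: 5·(row 1) − 5·(row 2) gives 330·m = 5·(-190) − 5·(-11) = -895, so m = -179/66.
Then b = ((-11) − 5·(-179/66))/5 = 169/330.

m = -2.712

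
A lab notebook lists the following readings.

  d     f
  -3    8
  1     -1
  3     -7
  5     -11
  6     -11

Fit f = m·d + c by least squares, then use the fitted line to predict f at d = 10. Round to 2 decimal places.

Forming AᵀA = [[80, 12]; [12, 5]] and Aᵀf = [-167, -22]ᵀ gives AᵀA·[m, c]ᵀ = Aᵀf.
Eliminating c: 5·(row 1) − 12·(row 2) gives 256·m = 5·(-167) − 12·(-22) = -571, so m = -571/256.
Then c = ((-22) − 12·(-571/256))/5 = 61/64.
At d = 10: f̂ = (-571/256)·(10) + (61/64)·(1) = -2733/128.

f̂ = -21.35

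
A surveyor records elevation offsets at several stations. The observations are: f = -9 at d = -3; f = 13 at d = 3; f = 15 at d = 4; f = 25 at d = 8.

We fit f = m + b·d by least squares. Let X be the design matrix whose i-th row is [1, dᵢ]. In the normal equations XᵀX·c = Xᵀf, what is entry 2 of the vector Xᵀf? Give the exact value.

326

Entry 2 ↔ basis d, so (Xᵀf)_{2} = Σᵢ (d)·fᵢ = (-3)·(-9) + (3)·(13) + (4)·(15) + (8)·(25) = 326.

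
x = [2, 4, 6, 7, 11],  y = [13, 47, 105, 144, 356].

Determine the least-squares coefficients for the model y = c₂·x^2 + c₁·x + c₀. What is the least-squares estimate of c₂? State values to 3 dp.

c₂ = 3.001

With design matrix A, AᵀA = [[18610, 1962, 226]; [1962, 226, 30]; [226, 30, 5]] and Aᵀy = [54716, 5768, 665]ᵀ.
Inverting the 3×3 Gram matrix, [c₂, c₁, c₀]ᵀ = [8875/2957, -2624/2957, 7875/2957]ᵀ.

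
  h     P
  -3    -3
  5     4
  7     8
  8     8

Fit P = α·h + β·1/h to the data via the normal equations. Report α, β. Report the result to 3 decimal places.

With design matrix A, AᵀA = [[147, 4]; [4, 132049/705600]] and AᵀP = [149, 138/35]ᵀ.
det = 147·(132049/705600) − 4² = 55249/4800.
α = (149·(132049/705600) − 4·(138/35))/(55249/4800) = 8546981/8121603; β = (147·(138/35) − 4·149)/(55249/4800) = -78720/55249.

α = 1.052, β = -1.425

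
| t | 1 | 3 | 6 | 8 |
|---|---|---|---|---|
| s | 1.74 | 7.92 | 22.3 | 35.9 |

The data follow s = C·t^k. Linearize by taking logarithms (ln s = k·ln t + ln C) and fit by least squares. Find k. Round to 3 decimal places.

With ln sᵢ as the transformed response and ln tᵢ as the regressor:
Σln t = 4.9698, Σ(ln t)² = 8.7414, Σln s = 9.3086, Σln t·ln s = 15.2821.
Equations: 8.7414·k + 4.9698·ln C = 15.2821;  4.9698·k + 4·ln C = 9.3086.
Slope k = (n·Σln t·ln s − Σln t·Σln s)/(n·Σ(ln t)² − (Σln t)²) = (4·15.2821 − 4.9698·9.3086)/10.2667 = 1.44801; ln C = (Σln s − k·Σln t)/n = 0.52806.

k = 1.448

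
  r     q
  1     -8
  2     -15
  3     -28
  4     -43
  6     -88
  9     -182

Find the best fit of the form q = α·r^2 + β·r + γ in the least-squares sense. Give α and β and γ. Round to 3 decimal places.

α = -1.959, β = -2.243, γ = -3.325

The normal system MᵀM·[α, β, γ]ᵀ = Mᵀq is [[8211, 1045, 147]; [1045, 147, 25]; [147, 25, 6]]·[α, β, γ]ᵀ = [-18918, -2460, -364]ᵀ.
Solving the 3×3 system (Gaussian elimination) gives α = -61025/31152, β = -23295/10384, γ = -25897/7788.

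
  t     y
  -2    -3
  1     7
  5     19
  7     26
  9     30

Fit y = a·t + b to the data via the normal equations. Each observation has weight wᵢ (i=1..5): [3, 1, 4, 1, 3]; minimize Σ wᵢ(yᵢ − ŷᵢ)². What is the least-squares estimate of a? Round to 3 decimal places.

AᵀWA·[a, b]ᵀ = AᵀWy reads: 405·a + 49·b = 1397;  49·a + 12·b = 190.
det = 405·12 − 49² = 2459.
a = (1397·12 − 49·190)/2459 = 7454/2459; b = (405·190 − 49·1397)/2459 = 8497/2459.

a = 3.031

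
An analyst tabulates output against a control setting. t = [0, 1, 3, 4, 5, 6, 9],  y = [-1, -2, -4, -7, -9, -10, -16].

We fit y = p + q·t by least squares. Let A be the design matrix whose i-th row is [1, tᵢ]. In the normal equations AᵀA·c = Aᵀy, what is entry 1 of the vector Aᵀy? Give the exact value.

-49

Entry 1 ↔ basis 1, so (Aᵀy)_{1} = Σᵢ yᵢ = (1)·(-1) + (1)·(-2) + (1)·(-4) + (1)·(-7) + (1)·(-9) + (1)·(-10) + (1)·(-16) = -49.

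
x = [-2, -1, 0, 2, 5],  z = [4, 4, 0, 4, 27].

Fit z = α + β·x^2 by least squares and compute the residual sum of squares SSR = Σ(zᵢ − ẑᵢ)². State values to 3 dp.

Forming AᵀA = [[5, 34]; [34, 658]] and Aᵀz = [39, 711]ᵀ gives AᵀA·[α, β]ᵀ = Aᵀz.
Eliminating β: 658·(row 1) − 34·(row 2) gives 2134·α = 658·39 − 34·711 = 1488, so α = 744/1067.
Then β = (711 − 34·(744/1067))/658 = 2229/2134.
Residuals: -934/1067, 4819/2134, -744/1067, -934/1067, 405/2134; SSR = 15267/2134.

SSR = 7.154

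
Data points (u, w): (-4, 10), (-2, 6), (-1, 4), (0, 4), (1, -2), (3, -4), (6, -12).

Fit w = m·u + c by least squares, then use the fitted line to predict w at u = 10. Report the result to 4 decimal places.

Setting ∂/∂m … = 0 gives: 67·m + 3·c = -142;  3·m + 7·c = 6.
det = 67·7 − 3² = 460.
m = ((-142)·7 − 3·6)/460 = -11/5; c = (67·6 − 3·(-142))/460 = 9/5.
At u = 10: ŵ = (-11/5)·(10) + (9/5)·(1) = -101/5.

ŵ = -20.2000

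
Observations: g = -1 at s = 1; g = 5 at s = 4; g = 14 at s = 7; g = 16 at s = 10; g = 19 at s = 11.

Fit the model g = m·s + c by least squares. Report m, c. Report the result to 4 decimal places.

Compute the Gram sums: Σs·s = 287, Σs = 33, Σ1 = 5.
And Σs·g = 486, Σg = 53.
MᵀM·[m, c]ᵀ = Mᵀg becomes [[287, 33]; [33, 5]]·[m, c]ᵀ = [486, 53]ᵀ.
Eliminating c: 5·(row 1) − 33·(row 2) gives 346·m = 5·486 − 33·53 = 681, so m = 681/346.
Then c = (53 − 33·(681/346))/5 = -827/346.

m = 1.9682, c = -2.3902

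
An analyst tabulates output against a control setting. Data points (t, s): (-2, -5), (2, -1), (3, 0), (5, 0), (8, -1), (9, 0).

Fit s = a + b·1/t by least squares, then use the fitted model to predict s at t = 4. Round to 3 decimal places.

ŝ = -0.585

Entries of XᵀX: Σ1 = 6, Σ1/t = 277/360, Σ1/t·1/t = 88009/129600.
Right-hand side: Σs = -7, Σ1/t·s = 15/8.
det = 6·(88009/129600) − (277/360)² = 18053/5184.
a = ((-7)·(88009/129600) − (277/360)·(15/8))/(18053/5184) = -803038/451325; b = (6·(15/8) − (277/360)·(-7))/(18053/5184) = 431208/90265.
At t = 4: ŝ = (-803038/451325)·(1) + (431208/90265)·(1/4) = -264028/451325.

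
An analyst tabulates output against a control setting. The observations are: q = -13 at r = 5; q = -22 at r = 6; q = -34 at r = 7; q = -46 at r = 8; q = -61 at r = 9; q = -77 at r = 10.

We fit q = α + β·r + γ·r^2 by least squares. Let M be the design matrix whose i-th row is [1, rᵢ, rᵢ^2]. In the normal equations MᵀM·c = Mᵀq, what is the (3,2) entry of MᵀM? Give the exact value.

2925

Row 3 ↔ basis r^2, column 2 ↔ basis r, so (MᵀM)_{3,2} = Σᵢ (r^2)·(r) = (25)·(5) + (36)·(6) + (49)·(7) + (64)·(8) + (81)·(9) + (100)·(10) = 2925.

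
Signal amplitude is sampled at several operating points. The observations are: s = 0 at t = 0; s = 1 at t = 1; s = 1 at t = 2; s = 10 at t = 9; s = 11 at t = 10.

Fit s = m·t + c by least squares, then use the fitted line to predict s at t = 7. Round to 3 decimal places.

Compute the Gram sums: Σt·t = 186, Σt = 22, Σ1 = 5.
For Xᵀs: Σt·s = 203, Σs = 23.
So XᵀX·[m, c]ᵀ = Xᵀs: [[186, 22]; [22, 5]]·[m, c]ᵀ = [203, 23]ᵀ.
det = 186·5 − 22² = 446.
m = (203·5 − 22·23)/446 = 509/446; c = (186·23 − 22·203)/446 = -94/223.
At t = 7: ŝ = (509/446)·(7) + (-94/223)·(1) = 3375/446.

ŝ = 7.567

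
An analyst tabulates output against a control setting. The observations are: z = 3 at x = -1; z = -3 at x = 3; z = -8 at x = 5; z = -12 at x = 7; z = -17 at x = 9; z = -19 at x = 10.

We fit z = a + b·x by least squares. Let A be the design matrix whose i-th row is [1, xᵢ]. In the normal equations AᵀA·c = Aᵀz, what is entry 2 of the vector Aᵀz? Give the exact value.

-479

Entry 2 ↔ basis x, so (Aᵀz)_{2} = Σᵢ (x)·zᵢ = (-1)·(3) + (3)·(-3) + (5)·(-8) + (7)·(-12) + (9)·(-17) + (10)·(-19) = -479.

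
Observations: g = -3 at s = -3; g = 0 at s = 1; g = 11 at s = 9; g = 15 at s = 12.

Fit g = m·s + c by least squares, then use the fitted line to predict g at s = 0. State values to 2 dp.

The normal system MᵀM·[m, c]ᵀ = Mᵀg is [[235, 19]; [19, 4]]·[m, c]ᵀ = [288, 23]ᵀ.
Determinant 235·4 − 19² = 579.
m = (288·4 − 19·23)/579 = 715/579; c = (235·23 − 19·288)/579 = -67/579.
At s = 0: ĝ = (715/579)·(0) + (-67/579)·(1) = -67/579.

ĝ = -0.12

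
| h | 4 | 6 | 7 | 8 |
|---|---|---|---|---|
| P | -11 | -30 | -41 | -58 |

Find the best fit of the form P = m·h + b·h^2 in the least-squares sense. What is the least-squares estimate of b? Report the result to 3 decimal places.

b = -1.118

Setting ∂/∂m … = 0 gives: 165·m + 1135·b = -975;  1135·m + 8049·b = -6977.
det = 165·8049 − 1135² = 39860.
m = ((-975)·8049 − 1135·(-6977))/39860 = 3556/1993; b = (165·(-6977) − 1135·(-975))/39860 = -2229/1993.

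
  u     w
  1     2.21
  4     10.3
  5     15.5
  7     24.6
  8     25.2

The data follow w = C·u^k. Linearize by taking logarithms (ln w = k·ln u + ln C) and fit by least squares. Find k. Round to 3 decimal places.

k = 1.202

Linearized form: ln w = k·ln u + ln C. From the 5 transformed points,
Σln u = 7.0211, Σ(ln u)² = 12.6227, Σln w = 12.2956, Σln u·ln w = 20.5865.
Normal system: [[12.6227, 7.0211]; [7.0211, 5]]·[k, ln C]ᵀ = [20.5865, 12.2956]ᵀ.
Solving (det = 13.8181): k = 1.20165, ln C = 0.77174.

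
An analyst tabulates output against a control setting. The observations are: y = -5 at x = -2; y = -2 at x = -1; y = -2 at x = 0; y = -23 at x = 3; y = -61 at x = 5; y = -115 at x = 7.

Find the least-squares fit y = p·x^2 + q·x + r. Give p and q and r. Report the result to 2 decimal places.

p = -2.11, q = -1.50, r = -0.68

Normal-equation sums: Σx^2·x^2 = 3124, Σx^2·x = 486, Σx^2 = 88, Σx·x = 88, Σx = 12, Σ1 = 6.
Moment sums: Σx^2·y = -7389, Σx·y = -1167, Σy = -208.
Inverting the 3×3 Gram matrix, [p, q, r]ᵀ = [-13453/6370, -1917/1274, -2173/3185]ᵀ.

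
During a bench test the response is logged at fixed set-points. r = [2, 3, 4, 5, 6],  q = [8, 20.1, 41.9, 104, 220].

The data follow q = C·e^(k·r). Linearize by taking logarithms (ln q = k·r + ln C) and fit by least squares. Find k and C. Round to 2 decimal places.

k = 0.83, C = 1.59

With ln qᵢ as the transformed response and rᵢ as the regressor:
Sums: Σr = 20.0000, Σ(r)² = 90.0000, Σln q = 18.8535, Σr·ln q = 83.6859.
Normal system: [[90.0000, 20.0000]; [20.0000, 5]]·[k, ln C]ᵀ = [83.6859, 18.8535]ᵀ.
Δ = 90.0000·5 − (20.0000)² = 50.0000; k = (83.6859·5 − 20.0000·18.8535)/50.0000 = 0.82720, ln C = (90.0000·18.8535 − 20.0000·83.6859)/50.0000 = 0.46188, so C = exp(0.46188) = 1.58705.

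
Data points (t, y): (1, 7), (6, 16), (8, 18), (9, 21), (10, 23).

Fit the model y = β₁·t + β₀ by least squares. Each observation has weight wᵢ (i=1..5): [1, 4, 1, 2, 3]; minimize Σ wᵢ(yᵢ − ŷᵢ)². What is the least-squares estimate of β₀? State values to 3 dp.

Entries of XᵀWX: Σwᵢ·t·t = 671, Σwᵢ·t = 81, Σwᵢ·1 = 11.
Right-hand side: Σwᵢ·t·y = 1603, Σwᵢ·y = 200.
Normal equations: [[671, 81]; [81, 11]]·[β₁, β₀]ᵀ = [1603, 200]ᵀ.
Eliminating β₀: 11·(row 1) − 81·(row 2) gives 820·β₁ = 11·1603 − 81·200 = 1433, so β₁ = 1433/820.
Then β₀ = (200 − 81·(1433/820))/11 = 4357/820.

β₀ = 5.313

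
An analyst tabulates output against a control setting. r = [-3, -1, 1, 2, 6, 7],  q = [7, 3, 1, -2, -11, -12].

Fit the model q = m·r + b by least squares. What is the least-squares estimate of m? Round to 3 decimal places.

m = -1.961

Normal-equation sums: Σr·r = 100, Σr = 12, Σ1 = 6.
For Mᵀq: Σr·q = -177, Σq = -14.
Normal equations: [[100, 12]; [12, 6]]·[m, b]ᵀ = [-177, -14]ᵀ.
det = 100·6 − 12² = 456.
m = ((-177)·6 − 12·(-14))/456 = -149/76; b = (100·(-14) − 12·(-177))/456 = 181/114.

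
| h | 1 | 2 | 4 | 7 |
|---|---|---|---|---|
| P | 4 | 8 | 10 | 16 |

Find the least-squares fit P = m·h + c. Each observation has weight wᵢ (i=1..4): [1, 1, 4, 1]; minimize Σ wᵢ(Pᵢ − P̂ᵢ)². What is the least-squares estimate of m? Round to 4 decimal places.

The normal system MᵀWM·[m, c]ᵀ = MᵀWP is [[118, 26]; [26, 7]]·[m, c]ᵀ = [292, 68]ᵀ.
Eliminating c: 7·(row 1) − 26·(row 2) gives 150·m = 7·292 − 26·68 = 276, so m = 46/25.
Then c = (68 − 26·(46/25))/7 = 72/25.

m = 1.8400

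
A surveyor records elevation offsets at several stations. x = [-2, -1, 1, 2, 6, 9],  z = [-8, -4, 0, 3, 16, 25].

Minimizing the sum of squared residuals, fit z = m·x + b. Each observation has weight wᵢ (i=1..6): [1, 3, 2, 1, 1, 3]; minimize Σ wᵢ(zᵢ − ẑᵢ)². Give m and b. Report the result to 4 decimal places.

Sums needed: Σwᵢ·x·x = 292, Σwᵢ·x = 32, Σwᵢ·1 = 11.
Right-hand side: Σwᵢ·x·z = 805, Σwᵢ·z = 74.
Normal equations: [[292, 32]; [32, 11]]·[m, b]ᵀ = [805, 74]ᵀ.
det = 292·11 − 32² = 2188.
m = (805·11 − 32·74)/2188 = 6487/2188; b = (292·74 − 32·805)/2188 = -1038/547.

m = 2.9648, b = -1.8976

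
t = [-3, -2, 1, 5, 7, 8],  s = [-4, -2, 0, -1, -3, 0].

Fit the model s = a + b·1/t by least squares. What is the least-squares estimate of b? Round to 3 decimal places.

b = 2.016

XᵀX·[a, b]ᵀ = Xᵀs reads: 6·a + (533/840)·b = -10;  (533/840)·a + (1014049/705600)·b = 179/105.
Eliminating b: (1014049/705600)·(row 1) − (533/840)·(row 2) gives (1160041/141120)·a = (1014049/705600)·(-10) − (533/840)·(179/105) = -259613/16800, so a = -10903746/5800205.
Then b = ((179/105) − (533/840)·(-10903746/5800205))/(1014049/705600) = 2338896/1160041.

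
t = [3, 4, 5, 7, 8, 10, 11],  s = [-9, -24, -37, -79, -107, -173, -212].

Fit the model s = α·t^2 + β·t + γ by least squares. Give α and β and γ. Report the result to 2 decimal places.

From the data, Σt^2·t^2 = 32100, Σt^2·t = 3402, Σt^2 = 384, Σt·t = 384, Σt = 48, Σ1 = 7.
For Xᵀs: Σt^2·s = -55061, Σt·s = -5779, Σs = -641.
Inverting the 3×3 Gram matrix, [α, β, γ]ᵀ = [-32381/16566, 36023/16566, 187/251]ᵀ.

α = -1.95, β = 2.17, γ = 0.75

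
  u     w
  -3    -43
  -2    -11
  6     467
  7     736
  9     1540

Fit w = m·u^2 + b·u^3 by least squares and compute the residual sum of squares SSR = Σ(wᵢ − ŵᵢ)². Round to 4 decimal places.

SSR = 5.9348

Sums needed: Σu^2·u^2 = 10355, Σu^2·u^3 = 83357, Σu^3·u^3 = 696539.
Right-hand side: Σu^2·w = 177185, Σu^3·w = 1477229.
So XᵀX·[m, b]ᵀ = Xᵀw: [[10355, 83357]; [83357, 696539]]·[m, b]ᵀ = [177185, 1477229]ᵀ.
Eliminating b: 696539·(row 1) − 83357·(row 2) gives 264271896·m = 696539·177185 − 83357·1477229 = 278884962, so m = 15493609/14681772.
Then b = (1477229 − 83357·(15493609/14681772))/696539 = 29283125/14681772.
Residuals: 157823/116522, 299752/407827, -737150/407827, 1409/8323, 419357/815654; SSR = 4840765/815654.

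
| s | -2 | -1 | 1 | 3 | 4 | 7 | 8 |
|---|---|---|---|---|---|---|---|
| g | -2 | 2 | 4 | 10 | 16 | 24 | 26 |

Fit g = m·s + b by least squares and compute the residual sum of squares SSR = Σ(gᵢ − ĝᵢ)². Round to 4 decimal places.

SSR = 12.8684

With design matrix A, AᵀA = [[144, 20]; [20, 7]] and Aᵀg = [476, 80]ᵀ.
Determinant 144·7 − 20² = 608.
m = (476·7 − 20·80)/608 = 433/152; b = (144·80 − 20·476)/608 = 125/38.
Residuals: 31/76, 237/152, -325/152, -279/152, 25/19, 117/152, -3/38; SSR = 489/38.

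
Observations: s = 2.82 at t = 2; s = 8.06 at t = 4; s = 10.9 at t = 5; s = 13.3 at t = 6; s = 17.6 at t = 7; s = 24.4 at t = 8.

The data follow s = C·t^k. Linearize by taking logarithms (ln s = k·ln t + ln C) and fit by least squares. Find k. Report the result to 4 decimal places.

k = 1.4990

Taking logs, ln s = k·ln t + ln C, so regress ln s on ln t.
AᵀA = [[16.3136, 9.5060]; [9.5060, 6]], rhs = [24.3165, 14.1627]ᵀ  (here Σln t = 9.5060, Σ(ln t)² = 16.3136, Σln s = 14.1627, Σln t·ln s = 24.3165).
Δ = 16.3136·6 − (9.5060)² = 7.5177; k = (24.3165·6 − 9.5060·14.1627)/7.5177 = 1.49899, ln C = (16.3136·14.1627 − 9.5060·24.3165)/7.5177 = -0.01446.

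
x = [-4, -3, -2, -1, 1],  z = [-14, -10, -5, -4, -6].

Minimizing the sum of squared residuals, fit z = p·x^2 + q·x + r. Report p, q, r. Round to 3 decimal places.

The normal equations are: 355·p + (-99)·q + 31·r = -344;  (-99)·p + 31·q + (-9)·r = 94;  31·p + (-9)·q + 5·r = -39.
Solving the 3×3 system (Gaussian elimination) gives p = -173/194, q = -193/194, r = -394/97.

p = -0.892, q = -0.995, r = -4.062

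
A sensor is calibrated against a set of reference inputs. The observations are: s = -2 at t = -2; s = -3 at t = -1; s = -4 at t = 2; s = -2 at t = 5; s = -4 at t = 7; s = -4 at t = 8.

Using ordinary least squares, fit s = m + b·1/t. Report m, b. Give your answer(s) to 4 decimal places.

Normal-equation sums: Σ1 = 6, Σ1/t = -149/280, Σ1/t·1/t = 123561/78400.
Right-hand side: Σs = -19, Σ1/t·s = 37/70.
Normal equations: [[6, -149/280]; [-149/280, 123561/78400]]·[m, b]ᵀ = [-19, 37/70]ᵀ.
det = 6·(123561/78400) − (-149/280)² = 143833/15680.
m = ((-19)·(123561/78400) − (-149/280)·(37/70))/(143833/15680) = -2325607/719165; b = (6·(37/70) − (-149/280)·(-19))/(143833/15680) = -108808/143833.

m = -3.2338, b = -0.7565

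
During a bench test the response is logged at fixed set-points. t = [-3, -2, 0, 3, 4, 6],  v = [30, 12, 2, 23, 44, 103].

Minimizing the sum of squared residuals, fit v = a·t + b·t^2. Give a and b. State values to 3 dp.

a = -0.872, b = 2.991

Entries of XᵀX: Σt·t = 74, Σt·t^2 = 272, Σt^2·t^2 = 1730.
Right-hand side: Σt·v = 749, Σt^2·v = 4937.
Eliminating b: 1730·(row 1) − 272·(row 2) gives 54036·a = 1730·749 − 272·4937 = -47094, so a = -7849/9006.
Then b = (4937 − 272·(-7849/9006))/1730 = 26935/9006.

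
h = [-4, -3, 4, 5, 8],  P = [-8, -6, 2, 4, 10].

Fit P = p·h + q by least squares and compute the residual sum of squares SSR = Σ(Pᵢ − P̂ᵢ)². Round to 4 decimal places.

SSR = 3.6000

Compute the Gram sums: Σh·h = 130, Σh = 10, Σ1 = 5.
Right-hand side: Σh·P = 158, ΣP = 2.
Normal equations: [[130, 10]; [10, 5]]·[p, q]ᵀ = [158, 2]ᵀ.
Δ = 130·5 − 10² = 550.
p = (158·5 − 10·2)/550 = 7/5; q = (130·2 − 10·158)/550 = -12/5.
Residuals: 0, 3/5, -6/5, -3/5, 6/5; SSR = 18/5.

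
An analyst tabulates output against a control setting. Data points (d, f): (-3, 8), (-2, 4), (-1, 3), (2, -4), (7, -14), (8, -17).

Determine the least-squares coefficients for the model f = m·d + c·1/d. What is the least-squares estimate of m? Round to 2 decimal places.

m = -2.08

With design matrix X, XᵀX = [[131, 6]; [6, 46489/28224]] and Xᵀf = [-277, -331/24]ᵀ.
Determinant 131·(46489/28224) − 6² = 5073995/28224.
m = ((-277)·(46489/28224) − 6·(-331/24))/(5073995/28224) = -10541917/5073995; c = (131·(-331/24) − 6·(-277))/(5073995/28224) = -4084248/5073995.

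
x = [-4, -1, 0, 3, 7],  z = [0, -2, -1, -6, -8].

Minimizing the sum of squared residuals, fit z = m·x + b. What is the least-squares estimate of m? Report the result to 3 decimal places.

MᵀM·[m, b]ᵀ = Mᵀz reads: 75·m + 5·b = -72;  5·m + 5·b = -17.
(Σx·x = 75, Σx = 5, Σ1 = 5, Σx·z = -72, Σz = -17.)
Eliminating b: 5·(row 1) − 5·(row 2) gives 350·m = 5·(-72) − 5·(-17) = -275, so m = -11/14.
Then b = ((-17) − 5·(-11/14))/5 = -183/70.

m = -0.786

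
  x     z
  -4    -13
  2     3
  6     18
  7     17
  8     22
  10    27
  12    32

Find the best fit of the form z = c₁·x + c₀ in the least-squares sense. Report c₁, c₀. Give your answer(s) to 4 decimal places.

c₁ = 2.8587, c₀ = -1.6008

The normal equations are: 413·c₁ + 41·c₀ = 1115;  41·c₁ + 7·c₀ = 106.
(Σx·x = 413, Σx = 41, Σ1 = 7, Σx·z = 1115, Σz = 106.)
Δ = 413·7 − 41² = 1210.
c₁ = (1115·7 − 41·106)/1210 = 3459/1210; c₀ = (413·106 − 41·1115)/1210 = -1937/1210.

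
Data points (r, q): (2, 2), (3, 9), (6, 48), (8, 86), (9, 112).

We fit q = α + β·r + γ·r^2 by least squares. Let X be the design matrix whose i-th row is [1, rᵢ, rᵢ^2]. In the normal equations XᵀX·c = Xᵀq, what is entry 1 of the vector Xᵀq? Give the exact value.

Entry 1 ↔ basis 1, so (Xᵀq)_{1} = Σᵢ qᵢ = (1)·(2) + (1)·(9) + (1)·(48) + (1)·(86) + (1)·(112) = 257.

257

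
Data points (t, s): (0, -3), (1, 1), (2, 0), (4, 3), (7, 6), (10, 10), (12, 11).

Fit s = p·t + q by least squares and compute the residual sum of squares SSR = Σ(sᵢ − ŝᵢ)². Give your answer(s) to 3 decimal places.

Normal-equation sums: Σt·t = 314, Σt = 36, Σ1 = 7.
And Σt·s = 287, Σs = 28.
Eliminating q: 7·(row 1) − 36·(row 2) gives 902·p = 7·287 − 36·28 = 1001, so p = 91/82.
Then q = (28 − 36·(91/82))/7 = -70/41.
Residuals: -53/41, 131/82, -21/41, 11/41, -5/82, 25/41, -25/41; SSR = 435/82.

SSR = 5.305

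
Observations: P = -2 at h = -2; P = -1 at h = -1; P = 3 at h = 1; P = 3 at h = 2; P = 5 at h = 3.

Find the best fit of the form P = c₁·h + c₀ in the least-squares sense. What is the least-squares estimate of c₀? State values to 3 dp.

The normal equations are: 19·c₁ + 3·c₀ = 29;  3·c₁ + 5·c₀ = 8.
Eliminating c₀: 5·(row 1) − 3·(row 2) gives 86·c₁ = 5·29 − 3·8 = 121, so c₁ = 121/86.
Then c₀ = (8 − 3·(121/86))/5 = 65/86.

c₀ = 0.756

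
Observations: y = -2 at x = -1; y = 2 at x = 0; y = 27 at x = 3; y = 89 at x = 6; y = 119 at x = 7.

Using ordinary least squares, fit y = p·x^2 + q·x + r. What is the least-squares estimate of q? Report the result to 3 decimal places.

q = 3.141

Setting ∂/∂p … = 0 gives: 3779·p + 585·q + 95·r = 9276;  585·p + 95·q + 15·r = 1450;  95·p + 15·q + 5·r = 235.
(Σx^2·x^2 = 3779, Σx^2·x = 585, Σx^2 = 95, Σx·x = 95, Σx = 15, Σ1 = 5, Σx^2·y = 9276, Σx·y = 1450, Σy = 235.)
Solving the 3×3 system (Gaussian elimination) gives p = 341/174, q = 911/290, r = 148/435.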